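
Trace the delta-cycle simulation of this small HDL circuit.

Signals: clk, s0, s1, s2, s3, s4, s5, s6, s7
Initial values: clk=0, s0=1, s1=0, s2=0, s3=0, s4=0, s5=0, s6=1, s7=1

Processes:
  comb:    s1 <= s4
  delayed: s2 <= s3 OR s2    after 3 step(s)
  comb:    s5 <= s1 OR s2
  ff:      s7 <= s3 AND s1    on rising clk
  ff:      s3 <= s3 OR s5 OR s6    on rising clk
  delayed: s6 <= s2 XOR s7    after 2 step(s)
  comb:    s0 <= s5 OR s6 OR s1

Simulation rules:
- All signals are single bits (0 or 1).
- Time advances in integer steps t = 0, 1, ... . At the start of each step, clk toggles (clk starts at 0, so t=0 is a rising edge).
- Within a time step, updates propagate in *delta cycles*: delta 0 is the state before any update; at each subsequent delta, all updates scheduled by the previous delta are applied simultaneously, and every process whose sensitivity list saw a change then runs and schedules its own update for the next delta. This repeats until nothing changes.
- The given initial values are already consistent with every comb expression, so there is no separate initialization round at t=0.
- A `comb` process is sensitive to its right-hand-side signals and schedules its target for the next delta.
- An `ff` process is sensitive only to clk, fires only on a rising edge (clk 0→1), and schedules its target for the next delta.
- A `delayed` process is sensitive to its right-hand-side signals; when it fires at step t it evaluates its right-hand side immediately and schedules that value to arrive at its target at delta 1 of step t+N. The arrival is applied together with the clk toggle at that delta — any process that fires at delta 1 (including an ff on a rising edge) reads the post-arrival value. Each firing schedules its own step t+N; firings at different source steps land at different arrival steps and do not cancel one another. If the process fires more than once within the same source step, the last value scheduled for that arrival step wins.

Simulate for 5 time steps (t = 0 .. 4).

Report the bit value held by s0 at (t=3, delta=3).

[bits: s0,s7,s2,s3,s6,s4,clk,s1,s5]
t=0: Δ0=110010000 Δ1=110010100 Δ2=100110100 | 2Δ
t=1: Δ0=100110100 Δ1=100110000 | 1Δ
t=2: Δ0=100110000 Δ1=100100100 Δ2=000100100 | 2Δ
t=3: Δ0=000100100 Δ1=001100000 Δ2=001100001 Δ3=101100001 | 3Δ
t=4: Δ0=101100001 Δ1=101100101 | 1Δ

1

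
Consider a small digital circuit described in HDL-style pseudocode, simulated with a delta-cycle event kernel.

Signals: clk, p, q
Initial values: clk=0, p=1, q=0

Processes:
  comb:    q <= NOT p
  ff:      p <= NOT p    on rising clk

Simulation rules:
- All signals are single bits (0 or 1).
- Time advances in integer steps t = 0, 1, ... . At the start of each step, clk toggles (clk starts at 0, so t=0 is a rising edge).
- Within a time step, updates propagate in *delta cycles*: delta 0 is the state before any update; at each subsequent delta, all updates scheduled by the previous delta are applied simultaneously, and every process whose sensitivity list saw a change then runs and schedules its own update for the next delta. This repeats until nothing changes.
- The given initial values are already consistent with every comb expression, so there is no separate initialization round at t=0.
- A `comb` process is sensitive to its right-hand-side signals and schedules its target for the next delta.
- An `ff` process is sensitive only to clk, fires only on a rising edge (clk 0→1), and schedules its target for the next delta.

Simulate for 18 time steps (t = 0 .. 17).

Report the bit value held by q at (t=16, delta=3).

1

t=0 Δ0: p=1 q=0 clk=0
  Δ1: clk:0→1
  Δ2: p:1→0
  Δ3: q:0→1
  (3Δ to stable)
t=1 Δ0: p=0 q=1 clk=1
  Δ1: clk:1→0
  (1Δ to stable)
t=2 Δ0: p=0 q=1 clk=0
  Δ1: clk:0→1
  Δ2: p:0→1
  Δ3: q:1→0
  (3Δ to stable)
t=3 Δ0: p=1 q=0 clk=1
  Δ1: clk:1→0
  (1Δ to stable)
t=4 Δ0: p=1 q=0 clk=0
  Δ1: clk:0→1
  Δ2: p:1→0
  Δ3: q:0→1
  (3Δ to stable)
t=5 Δ0: p=0 q=1 clk=1
  Δ1: clk:1→0
  (1Δ to stable)
t=6 Δ0: p=0 q=1 clk=0
  Δ1: clk:0→1
  Δ2: p:0→1
  Δ3: q:1→0
  (3Δ to stable)
t=7 Δ0: p=1 q=0 clk=1
  Δ1: clk:1→0
  (1Δ to stable)
t=8 Δ0: p=1 q=0 clk=0
  Δ1: clk:0→1
  Δ2: p:1→0
  Δ3: q:0→1
  (3Δ to stable)
t=9 Δ0: p=0 q=1 clk=1
  Δ1: clk:1→0
  (1Δ to stable)
t=10 Δ0: p=0 q=1 clk=0
  Δ1: clk:0→1
  Δ2: p:0→1
  Δ3: q:1→0
  (3Δ to stable)
t=11 Δ0: p=1 q=0 clk=1
  Δ1: clk:1→0
  (1Δ to stable)
t=12 Δ0: p=1 q=0 clk=0
  Δ1: clk:0→1
  Δ2: p:1→0
  Δ3: q:0→1
  (3Δ to stable)
t=13 Δ0: p=0 q=1 clk=1
  Δ1: clk:1→0
  (1Δ to stable)
t=14 Δ0: p=0 q=1 clk=0
  Δ1: clk:0→1
  Δ2: p:0→1
  Δ3: q:1→0
  (3Δ to stable)
t=15 Δ0: p=1 q=0 clk=1
  Δ1: clk:1→0
  (1Δ to stable)
t=16 Δ0: p=1 q=0 clk=0
  Δ1: clk:0→1
  Δ2: p:1→0
  Δ3: q:0→1
  (3Δ to stable)
t=17 Δ0: p=0 q=1 clk=1
  Δ1: clk:1→0
  (1Δ to stable)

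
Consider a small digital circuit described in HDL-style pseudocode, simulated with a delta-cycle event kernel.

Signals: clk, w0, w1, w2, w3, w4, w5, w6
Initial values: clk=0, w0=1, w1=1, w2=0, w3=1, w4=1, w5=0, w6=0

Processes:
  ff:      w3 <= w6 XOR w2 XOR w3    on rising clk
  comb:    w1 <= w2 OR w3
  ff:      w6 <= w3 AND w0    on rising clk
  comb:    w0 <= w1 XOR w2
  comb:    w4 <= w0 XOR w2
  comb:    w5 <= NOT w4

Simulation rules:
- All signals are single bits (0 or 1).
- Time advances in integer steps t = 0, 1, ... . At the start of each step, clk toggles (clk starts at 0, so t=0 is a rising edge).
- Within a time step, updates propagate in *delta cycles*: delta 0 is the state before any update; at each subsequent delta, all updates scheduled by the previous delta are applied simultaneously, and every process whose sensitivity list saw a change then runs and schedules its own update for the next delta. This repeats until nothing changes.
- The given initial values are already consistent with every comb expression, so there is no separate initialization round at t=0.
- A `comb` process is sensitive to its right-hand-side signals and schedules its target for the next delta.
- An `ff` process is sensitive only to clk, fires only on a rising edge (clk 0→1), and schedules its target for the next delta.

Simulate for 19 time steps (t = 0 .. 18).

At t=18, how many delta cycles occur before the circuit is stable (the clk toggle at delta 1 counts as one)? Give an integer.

[bits: w4,w2,w0,w5,clk,w1,w3,w6]
t=0: Δ0=10100110 Δ1=10101110 Δ2=10101111 | 2Δ
t=1: Δ0=10101111 Δ1=10100111 | 1Δ
t=2: Δ0=10100111 Δ1=10101111 Δ2=10101101 Δ3=10101001 Δ4=10001001 Δ5=00001001 Δ6=00011001 | 6Δ
t=3: Δ0=00011001 Δ1=00010001 | 1Δ
t=4: Δ0=00010001 Δ1=00011001 Δ2=00011010 Δ3=00011110 Δ4=00111110 Δ5=10111110 Δ6=10101110 | 6Δ
t=5: Δ0=10101110 Δ1=10100110 | 1Δ
t=6: Δ0=10100110 Δ1=10101110 Δ2=10101111 | 2Δ
t=7: Δ0=10101111 Δ1=10100111 | 1Δ
t=8: Δ0=10100111 Δ1=10101111 Δ2=10101101 Δ3=10101001 Δ4=10001001 Δ5=00001001 Δ6=00011001 | 6Δ
t=9: Δ0=00011001 Δ1=00010001 | 1Δ
t=10: Δ0=00010001 Δ1=00011001 Δ2=00011010 Δ3=00011110 Δ4=00111110 Δ5=10111110 Δ6=10101110 | 6Δ
t=11: Δ0=10101110 Δ1=10100110 | 1Δ
t=12: Δ0=10100110 Δ1=10101110 Δ2=10101111 | 2Δ
t=13: Δ0=10101111 Δ1=10100111 | 1Δ
t=14: Δ0=10100111 Δ1=10101111 Δ2=10101101 Δ3=10101001 Δ4=10001001 Δ5=00001001 Δ6=00011001 | 6Δ
t=15: Δ0=00011001 Δ1=00010001 | 1Δ
t=16: Δ0=00010001 Δ1=00011001 Δ2=00011010 Δ3=00011110 Δ4=00111110 Δ5=10111110 Δ6=10101110 | 6Δ
t=17: Δ0=10101110 Δ1=10100110 | 1Δ
t=18: Δ0=10100110 Δ1=10101110 Δ2=10101111 | 2Δ

2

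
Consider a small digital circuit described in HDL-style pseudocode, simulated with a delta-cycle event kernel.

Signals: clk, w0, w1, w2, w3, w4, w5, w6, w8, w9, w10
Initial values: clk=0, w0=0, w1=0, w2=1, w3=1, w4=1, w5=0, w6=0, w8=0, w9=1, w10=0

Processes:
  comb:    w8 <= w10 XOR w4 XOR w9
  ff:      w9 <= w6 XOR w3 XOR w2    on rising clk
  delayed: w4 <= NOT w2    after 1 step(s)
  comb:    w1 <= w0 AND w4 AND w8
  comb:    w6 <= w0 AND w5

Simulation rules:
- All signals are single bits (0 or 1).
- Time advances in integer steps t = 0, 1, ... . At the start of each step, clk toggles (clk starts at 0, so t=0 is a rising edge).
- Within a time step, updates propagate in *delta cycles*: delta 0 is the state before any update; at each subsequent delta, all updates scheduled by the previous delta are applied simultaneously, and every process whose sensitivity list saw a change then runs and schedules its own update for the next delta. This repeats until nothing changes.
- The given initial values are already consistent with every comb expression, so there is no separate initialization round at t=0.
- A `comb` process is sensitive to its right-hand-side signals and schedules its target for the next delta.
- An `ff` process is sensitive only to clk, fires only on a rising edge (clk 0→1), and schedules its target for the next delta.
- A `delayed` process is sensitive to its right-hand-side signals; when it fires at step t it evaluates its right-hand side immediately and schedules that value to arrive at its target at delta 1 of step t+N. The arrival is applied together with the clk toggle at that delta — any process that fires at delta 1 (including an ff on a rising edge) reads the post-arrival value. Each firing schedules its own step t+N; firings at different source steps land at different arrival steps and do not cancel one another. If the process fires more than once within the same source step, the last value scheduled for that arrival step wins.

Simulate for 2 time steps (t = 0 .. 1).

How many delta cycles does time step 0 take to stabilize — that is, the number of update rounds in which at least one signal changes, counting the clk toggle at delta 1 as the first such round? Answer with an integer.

3

t=0 Δ0: w2=1 w3=1 w0=0 w9=1 clk=0 w6=0 w4=1 w5=0 w10=0 w1=0 w8=0
  Δ1: clk:0→1
  Δ2: w9:1→0
  Δ3: w8:0→1
  (3Δ to stable)
t=1 Δ0: w2=1 w3=1 w0=0 w9=0 clk=1 w6=0 w4=1 w5=0 w10=0 w1=0 w8=1
  Δ1: clk:1→0
  (1Δ to stable)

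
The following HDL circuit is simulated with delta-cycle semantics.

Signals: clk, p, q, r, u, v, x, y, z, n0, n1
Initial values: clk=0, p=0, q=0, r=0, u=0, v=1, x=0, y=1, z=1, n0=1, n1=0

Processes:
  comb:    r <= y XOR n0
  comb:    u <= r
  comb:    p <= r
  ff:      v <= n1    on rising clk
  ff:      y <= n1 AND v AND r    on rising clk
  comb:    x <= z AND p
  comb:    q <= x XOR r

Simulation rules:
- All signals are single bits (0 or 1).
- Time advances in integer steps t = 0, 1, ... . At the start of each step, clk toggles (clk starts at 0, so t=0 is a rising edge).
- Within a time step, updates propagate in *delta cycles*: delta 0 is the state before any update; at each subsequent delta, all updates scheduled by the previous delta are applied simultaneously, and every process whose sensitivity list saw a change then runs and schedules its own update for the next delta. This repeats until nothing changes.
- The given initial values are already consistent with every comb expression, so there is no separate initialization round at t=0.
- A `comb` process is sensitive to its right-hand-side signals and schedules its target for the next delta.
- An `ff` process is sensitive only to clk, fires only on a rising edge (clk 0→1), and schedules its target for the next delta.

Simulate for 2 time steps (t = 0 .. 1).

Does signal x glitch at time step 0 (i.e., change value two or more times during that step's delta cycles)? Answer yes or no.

no

t0.Δ0 q=0 r=0 z=1 n0=1 n1=0 x=0 p=0 v=1 u=0 y=1 clk=0
t0.Δ1 q=0 r=0 z=1 n0=1 n1=0 x=0 p=0 v=1 u=0 y=1 clk=1
t0.Δ2 q=0 r=0 z=1 n0=1 n1=0 x=0 p=0 v=0 u=0 y=0 clk=1
t0.Δ3 q=0 r=1 z=1 n0=1 n1=0 x=0 p=0 v=0 u=0 y=0 clk=1
t0.Δ4 q=1 r=1 z=1 n0=1 n1=0 x=0 p=1 v=0 u=1 y=0 clk=1
t0.Δ5 q=1 r=1 z=1 n0=1 n1=0 x=1 p=1 v=0 u=1 y=0 clk=1
t0.Δ6 q=0 r=1 z=1 n0=1 n1=0 x=1 p=1 v=0 u=1 y=0 clk=1
t1.Δ0 q=0 r=1 z=1 n0=1 n1=0 x=1 p=1 v=0 u=1 y=0 clk=1
t1.Δ1 q=0 r=1 z=1 n0=1 n1=0 x=1 p=1 v=0 u=1 y=0 clk=0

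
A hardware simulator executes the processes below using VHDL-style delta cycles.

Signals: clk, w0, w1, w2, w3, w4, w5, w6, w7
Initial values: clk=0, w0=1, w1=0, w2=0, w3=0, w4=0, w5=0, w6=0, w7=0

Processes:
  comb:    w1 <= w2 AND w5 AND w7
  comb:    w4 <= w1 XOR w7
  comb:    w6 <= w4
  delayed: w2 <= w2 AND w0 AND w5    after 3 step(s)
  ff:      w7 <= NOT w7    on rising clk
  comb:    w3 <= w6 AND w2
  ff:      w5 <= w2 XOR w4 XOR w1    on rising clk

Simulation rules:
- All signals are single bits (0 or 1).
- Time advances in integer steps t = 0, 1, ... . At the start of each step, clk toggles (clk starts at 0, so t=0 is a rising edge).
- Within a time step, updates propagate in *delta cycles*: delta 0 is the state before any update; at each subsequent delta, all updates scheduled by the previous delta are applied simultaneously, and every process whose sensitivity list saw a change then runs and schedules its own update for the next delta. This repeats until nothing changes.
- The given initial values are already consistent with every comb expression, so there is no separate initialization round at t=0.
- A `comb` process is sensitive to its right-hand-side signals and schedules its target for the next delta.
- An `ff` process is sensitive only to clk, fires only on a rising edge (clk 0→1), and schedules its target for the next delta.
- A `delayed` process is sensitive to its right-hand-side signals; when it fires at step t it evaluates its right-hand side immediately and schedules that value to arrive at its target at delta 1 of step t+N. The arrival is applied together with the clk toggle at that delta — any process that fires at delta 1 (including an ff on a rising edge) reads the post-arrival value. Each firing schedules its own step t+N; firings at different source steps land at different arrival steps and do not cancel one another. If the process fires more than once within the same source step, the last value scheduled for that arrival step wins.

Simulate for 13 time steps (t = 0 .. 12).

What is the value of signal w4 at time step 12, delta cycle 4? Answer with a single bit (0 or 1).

1

t=0 Δ0: w7=0 w6=0 w2=0 w3=0 w0=1 clk=0 w1=0 w4=0 w5=0
  Δ1: clk:0→1
  Δ2: w7:0→1
  Δ3: w4:0→1
  Δ4: w6:0→1
  (4Δ to stable)
t=1 Δ0: w7=1 w6=1 w2=0 w3=0 w0=1 clk=1 w1=0 w4=1 w5=0
  Δ1: clk:1→0
  (1Δ to stable)
t=2 Δ0: w7=1 w6=1 w2=0 w3=0 w0=1 clk=0 w1=0 w4=1 w5=0
  Δ1: clk:0→1
  Δ2: w7:1→0, w5:0→1
  Δ3: w4:1→0
  Δ4: w6:1→0
  (4Δ to stable)
t=3 Δ0: w7=0 w6=0 w2=0 w3=0 w0=1 clk=1 w1=0 w4=0 w5=1
  Δ1: clk:1→0
  (1Δ to stable)
t=4 Δ0: w7=0 w6=0 w2=0 w3=0 w0=1 clk=0 w1=0 w4=0 w5=1
  Δ1: clk:0→1
  Δ2: w7:0→1, w5:1→0
  Δ3: w4:0→1
  Δ4: w6:0→1
  (4Δ to stable)
t=5 Δ0: w7=1 w6=1 w2=0 w3=0 w0=1 clk=1 w1=0 w4=1 w5=0
  Δ1: clk:1→0
  (1Δ to stable)
t=6 Δ0: w7=1 w6=1 w2=0 w3=0 w0=1 clk=0 w1=0 w4=1 w5=0
  Δ1: clk:0→1
  Δ2: w7:1→0, w5:0→1
  Δ3: w4:1→0
  Δ4: w6:1→0
  (4Δ to stable)
t=7 Δ0: w7=0 w6=0 w2=0 w3=0 w0=1 clk=1 w1=0 w4=0 w5=1
  Δ1: clk:1→0
  (1Δ to stable)
t=8 Δ0: w7=0 w6=0 w2=0 w3=0 w0=1 clk=0 w1=0 w4=0 w5=1
  Δ1: clk:0→1
  Δ2: w7:0→1, w5:1→0
  Δ3: w4:0→1
  Δ4: w6:0→1
  (4Δ to stable)
t=9 Δ0: w7=1 w6=1 w2=0 w3=0 w0=1 clk=1 w1=0 w4=1 w5=0
  Δ1: clk:1→0
  (1Δ to stable)
t=10 Δ0: w7=1 w6=1 w2=0 w3=0 w0=1 clk=0 w1=0 w4=1 w5=0
  Δ1: clk:0→1
  Δ2: w7:1→0, w5:0→1
  Δ3: w4:1→0
  Δ4: w6:1→0
  (4Δ to stable)
t=11 Δ0: w7=0 w6=0 w2=0 w3=0 w0=1 clk=1 w1=0 w4=0 w5=1
  Δ1: clk:1→0
  (1Δ to stable)
t=12 Δ0: w7=0 w6=0 w2=0 w3=0 w0=1 clk=0 w1=0 w4=0 w5=1
  Δ1: clk:0→1
  Δ2: w7:0→1, w5:1→0
  Δ3: w4:0→1
  Δ4: w6:0→1
  (4Δ to stable)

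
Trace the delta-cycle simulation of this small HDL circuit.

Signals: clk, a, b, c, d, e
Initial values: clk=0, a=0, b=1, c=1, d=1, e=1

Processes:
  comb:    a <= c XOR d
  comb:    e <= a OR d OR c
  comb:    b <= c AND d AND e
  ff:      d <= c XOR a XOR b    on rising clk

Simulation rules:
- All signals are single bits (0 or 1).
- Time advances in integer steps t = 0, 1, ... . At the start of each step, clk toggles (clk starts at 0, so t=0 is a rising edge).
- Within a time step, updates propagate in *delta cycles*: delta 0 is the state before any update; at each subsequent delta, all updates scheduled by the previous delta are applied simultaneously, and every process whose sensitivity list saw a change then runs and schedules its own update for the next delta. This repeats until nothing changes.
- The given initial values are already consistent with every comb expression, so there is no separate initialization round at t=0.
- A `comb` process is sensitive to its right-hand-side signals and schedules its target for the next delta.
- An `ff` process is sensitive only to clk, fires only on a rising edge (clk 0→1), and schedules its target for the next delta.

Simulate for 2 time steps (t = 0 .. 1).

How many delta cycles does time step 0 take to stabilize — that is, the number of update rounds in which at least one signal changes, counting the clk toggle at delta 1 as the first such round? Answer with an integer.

t=0 Δ0: c=1 b=1 d=1 clk=0 a=0 e=1
  Δ1: clk:0→1
  Δ2: d:1→0
  Δ3: b:1→0, a:0→1
  (3Δ to stable)
t=1 Δ0: c=1 b=0 d=0 clk=1 a=1 e=1
  Δ1: clk:1→0
  (1Δ to stable)

3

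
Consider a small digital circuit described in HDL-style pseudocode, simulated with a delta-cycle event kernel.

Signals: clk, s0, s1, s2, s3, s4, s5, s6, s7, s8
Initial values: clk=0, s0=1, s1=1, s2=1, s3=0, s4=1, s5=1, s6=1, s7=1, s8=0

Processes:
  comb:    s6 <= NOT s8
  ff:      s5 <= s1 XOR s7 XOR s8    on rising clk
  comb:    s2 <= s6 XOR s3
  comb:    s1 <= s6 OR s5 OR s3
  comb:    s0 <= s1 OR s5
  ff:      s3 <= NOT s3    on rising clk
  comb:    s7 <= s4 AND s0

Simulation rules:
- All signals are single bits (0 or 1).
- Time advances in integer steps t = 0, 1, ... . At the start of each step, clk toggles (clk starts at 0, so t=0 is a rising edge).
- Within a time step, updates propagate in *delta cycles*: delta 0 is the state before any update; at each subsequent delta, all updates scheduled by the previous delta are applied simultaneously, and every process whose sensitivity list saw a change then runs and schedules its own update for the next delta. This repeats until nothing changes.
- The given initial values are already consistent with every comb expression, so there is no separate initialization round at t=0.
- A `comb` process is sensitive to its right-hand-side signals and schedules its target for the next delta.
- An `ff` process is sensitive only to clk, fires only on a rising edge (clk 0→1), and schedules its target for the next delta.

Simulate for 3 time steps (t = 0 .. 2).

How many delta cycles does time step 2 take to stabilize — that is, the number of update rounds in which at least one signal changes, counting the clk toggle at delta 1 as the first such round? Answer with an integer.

t=0 Δ0: s0=1 s7=1 s8=0 s2=1 s5=1 s4=1 clk=0 s6=1 s3=0 s1=1
  Δ1: clk:0→1
  Δ2: s5:1→0, s3:0→1
  Δ3: s2:1→0
  (3Δ to stable)
t=1 Δ0: s0=1 s7=1 s8=0 s2=0 s5=0 s4=1 clk=1 s6=1 s3=1 s1=1
  Δ1: clk:1→0
  (1Δ to stable)
t=2 Δ0: s0=1 s7=1 s8=0 s2=0 s5=0 s4=1 clk=0 s6=1 s3=1 s1=1
  Δ1: clk:0→1
  Δ2: s3:1→0
  Δ3: s2:0→1
  (3Δ to stable)

3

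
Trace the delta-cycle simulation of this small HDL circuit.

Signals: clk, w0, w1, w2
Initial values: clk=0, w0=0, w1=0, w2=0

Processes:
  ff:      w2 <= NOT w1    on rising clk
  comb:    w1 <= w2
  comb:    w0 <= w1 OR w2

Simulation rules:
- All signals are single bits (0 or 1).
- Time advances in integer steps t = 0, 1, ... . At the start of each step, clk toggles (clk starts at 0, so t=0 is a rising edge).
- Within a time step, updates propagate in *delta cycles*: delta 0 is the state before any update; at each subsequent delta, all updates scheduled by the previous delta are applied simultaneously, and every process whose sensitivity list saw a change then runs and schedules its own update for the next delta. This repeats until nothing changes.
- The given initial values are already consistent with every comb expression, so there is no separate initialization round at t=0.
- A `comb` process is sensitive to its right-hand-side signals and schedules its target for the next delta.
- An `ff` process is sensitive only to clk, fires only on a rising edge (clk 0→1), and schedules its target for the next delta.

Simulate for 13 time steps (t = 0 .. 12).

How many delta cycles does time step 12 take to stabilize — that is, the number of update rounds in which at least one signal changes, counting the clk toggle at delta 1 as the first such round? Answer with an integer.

t0.Δ0 w2=0 w0=0 clk=0 w1=0
t0.Δ1 w2=0 w0=0 clk=1 w1=0
t0.Δ2 w2=1 w0=0 clk=1 w1=0
t0.Δ3 w2=1 w0=1 clk=1 w1=1
t1.Δ0 w2=1 w0=1 clk=1 w1=1
t1.Δ1 w2=1 w0=1 clk=0 w1=1
t2.Δ0 w2=1 w0=1 clk=0 w1=1
t2.Δ1 w2=1 w0=1 clk=1 w1=1
t2.Δ2 w2=0 w0=1 clk=1 w1=1
t2.Δ3 w2=0 w0=1 clk=1 w1=0
t2.Δ4 w2=0 w0=0 clk=1 w1=0
t3.Δ0 w2=0 w0=0 clk=1 w1=0
t3.Δ1 w2=0 w0=0 clk=0 w1=0
t4.Δ0 w2=0 w0=0 clk=0 w1=0
t4.Δ1 w2=0 w0=0 clk=1 w1=0
t4.Δ2 w2=1 w0=0 clk=1 w1=0
t4.Δ3 w2=1 w0=1 clk=1 w1=1
t5.Δ0 w2=1 w0=1 clk=1 w1=1
t5.Δ1 w2=1 w0=1 clk=0 w1=1
t6.Δ0 w2=1 w0=1 clk=0 w1=1
t6.Δ1 w2=1 w0=1 clk=1 w1=1
t6.Δ2 w2=0 w0=1 clk=1 w1=1
t6.Δ3 w2=0 w0=1 clk=1 w1=0
t6.Δ4 w2=0 w0=0 clk=1 w1=0
t7.Δ0 w2=0 w0=0 clk=1 w1=0
t7.Δ1 w2=0 w0=0 clk=0 w1=0
t8.Δ0 w2=0 w0=0 clk=0 w1=0
t8.Δ1 w2=0 w0=0 clk=1 w1=0
t8.Δ2 w2=1 w0=0 clk=1 w1=0
t8.Δ3 w2=1 w0=1 clk=1 w1=1
t9.Δ0 w2=1 w0=1 clk=1 w1=1
t9.Δ1 w2=1 w0=1 clk=0 w1=1
t10.Δ0 w2=1 w0=1 clk=0 w1=1
t10.Δ1 w2=1 w0=1 clk=1 w1=1
t10.Δ2 w2=0 w0=1 clk=1 w1=1
t10.Δ3 w2=0 w0=1 clk=1 w1=0
t10.Δ4 w2=0 w0=0 clk=1 w1=0
t11.Δ0 w2=0 w0=0 clk=1 w1=0
t11.Δ1 w2=0 w0=0 clk=0 w1=0
t12.Δ0 w2=0 w0=0 clk=0 w1=0
t12.Δ1 w2=0 w0=0 clk=1 w1=0
t12.Δ2 w2=1 w0=0 clk=1 w1=0
t12.Δ3 w2=1 w0=1 clk=1 w1=1

3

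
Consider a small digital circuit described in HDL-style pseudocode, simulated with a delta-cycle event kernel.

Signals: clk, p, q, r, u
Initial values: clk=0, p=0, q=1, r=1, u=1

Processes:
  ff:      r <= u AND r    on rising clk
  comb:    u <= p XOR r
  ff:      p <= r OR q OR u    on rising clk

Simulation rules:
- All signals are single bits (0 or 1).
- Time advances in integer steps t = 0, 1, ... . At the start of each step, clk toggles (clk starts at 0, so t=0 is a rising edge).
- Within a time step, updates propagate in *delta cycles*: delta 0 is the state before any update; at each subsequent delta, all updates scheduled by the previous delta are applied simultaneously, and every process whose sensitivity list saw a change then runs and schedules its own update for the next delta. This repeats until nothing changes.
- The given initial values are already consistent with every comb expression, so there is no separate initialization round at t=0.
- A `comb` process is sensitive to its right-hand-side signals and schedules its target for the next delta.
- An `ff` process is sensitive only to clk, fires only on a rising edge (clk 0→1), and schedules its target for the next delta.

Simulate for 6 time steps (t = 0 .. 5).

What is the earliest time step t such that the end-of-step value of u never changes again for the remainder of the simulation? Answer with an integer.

2

t0.Δ0 p=0 r=1 u=1 q=1 clk=0
t0.Δ1 p=0 r=1 u=1 q=1 clk=1
t0.Δ2 p=1 r=1 u=1 q=1 clk=1
t0.Δ3 p=1 r=1 u=0 q=1 clk=1
t1.Δ0 p=1 r=1 u=0 q=1 clk=1
t1.Δ1 p=1 r=1 u=0 q=1 clk=0
t2.Δ0 p=1 r=1 u=0 q=1 clk=0
t2.Δ1 p=1 r=1 u=0 q=1 clk=1
t2.Δ2 p=1 r=0 u=0 q=1 clk=1
t2.Δ3 p=1 r=0 u=1 q=1 clk=1
t3.Δ0 p=1 r=0 u=1 q=1 clk=1
t3.Δ1 p=1 r=0 u=1 q=1 clk=0
t4.Δ0 p=1 r=0 u=1 q=1 clk=0
t4.Δ1 p=1 r=0 u=1 q=1 clk=1
t5.Δ0 p=1 r=0 u=1 q=1 clk=1
t5.Δ1 p=1 r=0 u=1 q=1 clk=0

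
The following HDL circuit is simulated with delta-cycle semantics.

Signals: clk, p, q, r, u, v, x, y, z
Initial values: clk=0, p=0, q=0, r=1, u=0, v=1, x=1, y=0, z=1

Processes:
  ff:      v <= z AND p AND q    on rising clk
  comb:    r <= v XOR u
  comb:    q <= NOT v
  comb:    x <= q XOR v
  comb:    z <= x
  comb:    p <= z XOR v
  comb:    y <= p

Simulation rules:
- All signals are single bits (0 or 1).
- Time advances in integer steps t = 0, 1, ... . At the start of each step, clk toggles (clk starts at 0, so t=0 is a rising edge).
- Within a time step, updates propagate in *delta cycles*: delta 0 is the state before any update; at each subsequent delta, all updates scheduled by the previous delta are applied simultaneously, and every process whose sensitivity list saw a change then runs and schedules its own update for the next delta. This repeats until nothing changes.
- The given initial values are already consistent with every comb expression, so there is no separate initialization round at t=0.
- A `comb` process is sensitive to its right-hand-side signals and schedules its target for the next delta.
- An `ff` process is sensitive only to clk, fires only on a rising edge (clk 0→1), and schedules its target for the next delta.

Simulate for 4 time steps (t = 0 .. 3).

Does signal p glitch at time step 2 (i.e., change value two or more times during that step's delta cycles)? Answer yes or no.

t0.Δ0 x=1 p=0 q=0 u=0 y=0 v=1 clk=0 r=1 z=1
t0.Δ1 x=1 p=0 q=0 u=0 y=0 v=1 clk=1 r=1 z=1
t0.Δ2 x=1 p=0 q=0 u=0 y=0 v=0 clk=1 r=1 z=1
t0.Δ3 x=0 p=1 q=1 u=0 y=0 v=0 clk=1 r=0 z=1
t0.Δ4 x=1 p=1 q=1 u=0 y=1 v=0 clk=1 r=0 z=0
t0.Δ5 x=1 p=0 q=1 u=0 y=1 v=0 clk=1 r=0 z=1
t0.Δ6 x=1 p=1 q=1 u=0 y=0 v=0 clk=1 r=0 z=1
t0.Δ7 x=1 p=1 q=1 u=0 y=1 v=0 clk=1 r=0 z=1
t1.Δ0 x=1 p=1 q=1 u=0 y=1 v=0 clk=1 r=0 z=1
t1.Δ1 x=1 p=1 q=1 u=0 y=1 v=0 clk=0 r=0 z=1
t2.Δ0 x=1 p=1 q=1 u=0 y=1 v=0 clk=0 r=0 z=1
t2.Δ1 x=1 p=1 q=1 u=0 y=1 v=0 clk=1 r=0 z=1
t2.Δ2 x=1 p=1 q=1 u=0 y=1 v=1 clk=1 r=0 z=1
t2.Δ3 x=0 p=0 q=0 u=0 y=1 v=1 clk=1 r=1 z=1
t2.Δ4 x=1 p=0 q=0 u=0 y=0 v=1 clk=1 r=1 z=0
t2.Δ5 x=1 p=1 q=0 u=0 y=0 v=1 clk=1 r=1 z=1
t2.Δ6 x=1 p=0 q=0 u=0 y=1 v=1 clk=1 r=1 z=1
t2.Δ7 x=1 p=0 q=0 u=0 y=0 v=1 clk=1 r=1 z=1
t3.Δ0 x=1 p=0 q=0 u=0 y=0 v=1 clk=1 r=1 z=1
t3.Δ1 x=1 p=0 q=0 u=0 y=0 v=1 clk=0 r=1 z=1

yes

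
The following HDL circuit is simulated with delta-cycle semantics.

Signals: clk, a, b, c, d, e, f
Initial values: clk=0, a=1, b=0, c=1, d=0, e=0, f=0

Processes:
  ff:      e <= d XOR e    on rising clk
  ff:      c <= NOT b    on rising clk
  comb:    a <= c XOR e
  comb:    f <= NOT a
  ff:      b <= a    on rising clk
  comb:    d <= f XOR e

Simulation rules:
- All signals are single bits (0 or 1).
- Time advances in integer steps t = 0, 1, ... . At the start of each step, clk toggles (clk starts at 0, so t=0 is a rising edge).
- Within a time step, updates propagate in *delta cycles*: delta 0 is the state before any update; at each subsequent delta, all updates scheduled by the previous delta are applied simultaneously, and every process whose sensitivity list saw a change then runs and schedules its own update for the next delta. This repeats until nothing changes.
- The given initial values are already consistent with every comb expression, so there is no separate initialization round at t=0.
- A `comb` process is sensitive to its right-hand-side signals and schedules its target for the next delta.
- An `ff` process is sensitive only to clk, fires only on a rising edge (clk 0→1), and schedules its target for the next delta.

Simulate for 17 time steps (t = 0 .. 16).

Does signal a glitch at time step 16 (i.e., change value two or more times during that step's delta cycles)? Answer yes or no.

t0.Δ0 b=0 f=0 d=0 e=0 c=1 clk=0 a=1
t0.Δ1 b=0 f=0 d=0 e=0 c=1 clk=1 a=1
t0.Δ2 b=1 f=0 d=0 e=0 c=1 clk=1 a=1
t1.Δ0 b=1 f=0 d=0 e=0 c=1 clk=1 a=1
t1.Δ1 b=1 f=0 d=0 e=0 c=1 clk=0 a=1
t2.Δ0 b=1 f=0 d=0 e=0 c=1 clk=0 a=1
t2.Δ1 b=1 f=0 d=0 e=0 c=1 clk=1 a=1
t2.Δ2 b=1 f=0 d=0 e=0 c=0 clk=1 a=1
t2.Δ3 b=1 f=0 d=0 e=0 c=0 clk=1 a=0
t2.Δ4 b=1 f=1 d=0 e=0 c=0 clk=1 a=0
t2.Δ5 b=1 f=1 d=1 e=0 c=0 clk=1 a=0
t3.Δ0 b=1 f=1 d=1 e=0 c=0 clk=1 a=0
t3.Δ1 b=1 f=1 d=1 e=0 c=0 clk=0 a=0
t4.Δ0 b=1 f=1 d=1 e=0 c=0 clk=0 a=0
t4.Δ1 b=1 f=1 d=1 e=0 c=0 clk=1 a=0
t4.Δ2 b=0 f=1 d=1 e=1 c=0 clk=1 a=0
t4.Δ3 b=0 f=1 d=0 e=1 c=0 clk=1 a=1
t4.Δ4 b=0 f=0 d=0 e=1 c=0 clk=1 a=1
t4.Δ5 b=0 f=0 d=1 e=1 c=0 clk=1 a=1
t5.Δ0 b=0 f=0 d=1 e=1 c=0 clk=1 a=1
t5.Δ1 b=0 f=0 d=1 e=1 c=0 clk=0 a=1
t6.Δ0 b=0 f=0 d=1 e=1 c=0 clk=0 a=1
t6.Δ1 b=0 f=0 d=1 e=1 c=0 clk=1 a=1
t6.Δ2 b=1 f=0 d=1 e=0 c=1 clk=1 a=1
t6.Δ3 b=1 f=0 d=0 e=0 c=1 clk=1 a=1
t7.Δ0 b=1 f=0 d=0 e=0 c=1 clk=1 a=1
t7.Δ1 b=1 f=0 d=0 e=0 c=1 clk=0 a=1
t8.Δ0 b=1 f=0 d=0 e=0 c=1 clk=0 a=1
t8.Δ1 b=1 f=0 d=0 e=0 c=1 clk=1 a=1
t8.Δ2 b=1 f=0 d=0 e=0 c=0 clk=1 a=1
t8.Δ3 b=1 f=0 d=0 e=0 c=0 clk=1 a=0
t8.Δ4 b=1 f=1 d=0 e=0 c=0 clk=1 a=0
t8.Δ5 b=1 f=1 d=1 e=0 c=0 clk=1 a=0
t9.Δ0 b=1 f=1 d=1 e=0 c=0 clk=1 a=0
t9.Δ1 b=1 f=1 d=1 e=0 c=0 clk=0 a=0
t10.Δ0 b=1 f=1 d=1 e=0 c=0 clk=0 a=0
t10.Δ1 b=1 f=1 d=1 e=0 c=0 clk=1 a=0
t10.Δ2 b=0 f=1 d=1 e=1 c=0 clk=1 a=0
t10.Δ3 b=0 f=1 d=0 e=1 c=0 clk=1 a=1
t10.Δ4 b=0 f=0 d=0 e=1 c=0 clk=1 a=1
t10.Δ5 b=0 f=0 d=1 e=1 c=0 clk=1 a=1
t11.Δ0 b=0 f=0 d=1 e=1 c=0 clk=1 a=1
t11.Δ1 b=0 f=0 d=1 e=1 c=0 clk=0 a=1
t12.Δ0 b=0 f=0 d=1 e=1 c=0 clk=0 a=1
t12.Δ1 b=0 f=0 d=1 e=1 c=0 clk=1 a=1
t12.Δ2 b=1 f=0 d=1 e=0 c=1 clk=1 a=1
t12.Δ3 b=1 f=0 d=0 e=0 c=1 clk=1 a=1
t13.Δ0 b=1 f=0 d=0 e=0 c=1 clk=1 a=1
t13.Δ1 b=1 f=0 d=0 e=0 c=1 clk=0 a=1
t14.Δ0 b=1 f=0 d=0 e=0 c=1 clk=0 a=1
t14.Δ1 b=1 f=0 d=0 e=0 c=1 clk=1 a=1
t14.Δ2 b=1 f=0 d=0 e=0 c=0 clk=1 a=1
t14.Δ3 b=1 f=0 d=0 e=0 c=0 clk=1 a=0
t14.Δ4 b=1 f=1 d=0 e=0 c=0 clk=1 a=0
t14.Δ5 b=1 f=1 d=1 e=0 c=0 clk=1 a=0
t15.Δ0 b=1 f=1 d=1 e=0 c=0 clk=1 a=0
t15.Δ1 b=1 f=1 d=1 e=0 c=0 clk=0 a=0
t16.Δ0 b=1 f=1 d=1 e=0 c=0 clk=0 a=0
t16.Δ1 b=1 f=1 d=1 e=0 c=0 clk=1 a=0
t16.Δ2 b=0 f=1 d=1 e=1 c=0 clk=1 a=0
t16.Δ3 b=0 f=1 d=0 e=1 c=0 clk=1 a=1
t16.Δ4 b=0 f=0 d=0 e=1 c=0 clk=1 a=1
t16.Δ5 b=0 f=0 d=1 e=1 c=0 clk=1 a=1

no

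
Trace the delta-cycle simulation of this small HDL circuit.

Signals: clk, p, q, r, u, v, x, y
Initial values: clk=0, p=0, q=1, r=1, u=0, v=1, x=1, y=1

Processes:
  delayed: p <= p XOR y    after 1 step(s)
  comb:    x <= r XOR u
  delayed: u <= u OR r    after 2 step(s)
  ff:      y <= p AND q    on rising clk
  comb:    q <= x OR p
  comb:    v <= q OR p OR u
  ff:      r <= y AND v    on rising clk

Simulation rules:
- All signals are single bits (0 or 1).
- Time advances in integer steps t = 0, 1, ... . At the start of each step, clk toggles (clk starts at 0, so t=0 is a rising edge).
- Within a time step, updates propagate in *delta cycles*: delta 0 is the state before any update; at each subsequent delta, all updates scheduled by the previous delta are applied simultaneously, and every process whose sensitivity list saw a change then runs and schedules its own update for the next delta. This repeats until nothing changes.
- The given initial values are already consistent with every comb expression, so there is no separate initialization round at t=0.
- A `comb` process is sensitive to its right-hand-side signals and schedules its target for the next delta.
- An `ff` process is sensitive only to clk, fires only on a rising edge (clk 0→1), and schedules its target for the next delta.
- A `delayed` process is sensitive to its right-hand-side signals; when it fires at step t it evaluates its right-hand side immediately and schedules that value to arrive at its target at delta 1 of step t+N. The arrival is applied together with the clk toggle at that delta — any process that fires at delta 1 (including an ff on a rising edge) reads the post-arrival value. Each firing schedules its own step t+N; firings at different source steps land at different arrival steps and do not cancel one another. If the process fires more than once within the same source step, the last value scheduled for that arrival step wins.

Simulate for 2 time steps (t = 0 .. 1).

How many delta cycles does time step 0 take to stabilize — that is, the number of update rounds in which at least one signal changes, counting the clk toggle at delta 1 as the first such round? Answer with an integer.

[bits: v,u,r,y,q,x,p,clk]
t=0: Δ0=10111100 Δ1=10111101 Δ2=10101101 | 2Δ
t=1: Δ0=10101101 Δ1=10101100 | 1Δ

2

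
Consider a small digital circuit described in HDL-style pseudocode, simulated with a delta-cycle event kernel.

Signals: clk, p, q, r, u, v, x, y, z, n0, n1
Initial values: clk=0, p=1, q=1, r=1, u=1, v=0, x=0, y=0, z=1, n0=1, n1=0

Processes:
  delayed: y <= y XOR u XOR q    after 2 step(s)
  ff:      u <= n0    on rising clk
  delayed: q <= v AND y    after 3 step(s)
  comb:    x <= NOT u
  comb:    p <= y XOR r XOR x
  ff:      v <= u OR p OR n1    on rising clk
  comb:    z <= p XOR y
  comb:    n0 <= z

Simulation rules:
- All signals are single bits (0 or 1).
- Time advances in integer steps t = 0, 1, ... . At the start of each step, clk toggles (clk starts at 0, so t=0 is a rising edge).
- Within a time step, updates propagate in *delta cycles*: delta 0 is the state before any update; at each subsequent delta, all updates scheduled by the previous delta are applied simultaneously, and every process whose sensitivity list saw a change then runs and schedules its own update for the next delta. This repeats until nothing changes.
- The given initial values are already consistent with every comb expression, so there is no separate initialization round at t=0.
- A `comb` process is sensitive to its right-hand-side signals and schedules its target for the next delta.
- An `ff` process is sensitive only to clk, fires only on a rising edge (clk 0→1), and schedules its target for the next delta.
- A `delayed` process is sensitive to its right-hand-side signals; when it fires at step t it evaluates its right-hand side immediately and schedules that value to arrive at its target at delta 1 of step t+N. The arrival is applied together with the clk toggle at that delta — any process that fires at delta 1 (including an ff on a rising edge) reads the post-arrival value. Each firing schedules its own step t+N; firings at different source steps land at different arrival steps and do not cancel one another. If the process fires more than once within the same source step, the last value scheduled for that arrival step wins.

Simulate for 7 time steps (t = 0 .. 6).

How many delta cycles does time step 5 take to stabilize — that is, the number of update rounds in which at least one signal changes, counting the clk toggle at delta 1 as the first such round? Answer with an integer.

[bits: q,v,u,clk,r,z,x,n0,n1,p,y]
t=0: Δ0=10101101010 Δ1=10111101010 Δ2=11111101010 | 2Δ
t=1: Δ0=11111101010 Δ1=11101101010 | 1Δ
t=2: Δ0=11101101010 Δ1=11111101010 | 1Δ
t=3: Δ0=11111101010 Δ1=01101101010 | 1Δ
t=4: Δ0=01101101010 Δ1=01111101010 | 1Δ
t=5: Δ0=01111101010 Δ1=01101101011 Δ2=01101001001 Δ3=01101100001 Δ4=01101101001 | 4Δ
t=6: Δ0=01101101001 Δ1=01111101001 | 1Δ

4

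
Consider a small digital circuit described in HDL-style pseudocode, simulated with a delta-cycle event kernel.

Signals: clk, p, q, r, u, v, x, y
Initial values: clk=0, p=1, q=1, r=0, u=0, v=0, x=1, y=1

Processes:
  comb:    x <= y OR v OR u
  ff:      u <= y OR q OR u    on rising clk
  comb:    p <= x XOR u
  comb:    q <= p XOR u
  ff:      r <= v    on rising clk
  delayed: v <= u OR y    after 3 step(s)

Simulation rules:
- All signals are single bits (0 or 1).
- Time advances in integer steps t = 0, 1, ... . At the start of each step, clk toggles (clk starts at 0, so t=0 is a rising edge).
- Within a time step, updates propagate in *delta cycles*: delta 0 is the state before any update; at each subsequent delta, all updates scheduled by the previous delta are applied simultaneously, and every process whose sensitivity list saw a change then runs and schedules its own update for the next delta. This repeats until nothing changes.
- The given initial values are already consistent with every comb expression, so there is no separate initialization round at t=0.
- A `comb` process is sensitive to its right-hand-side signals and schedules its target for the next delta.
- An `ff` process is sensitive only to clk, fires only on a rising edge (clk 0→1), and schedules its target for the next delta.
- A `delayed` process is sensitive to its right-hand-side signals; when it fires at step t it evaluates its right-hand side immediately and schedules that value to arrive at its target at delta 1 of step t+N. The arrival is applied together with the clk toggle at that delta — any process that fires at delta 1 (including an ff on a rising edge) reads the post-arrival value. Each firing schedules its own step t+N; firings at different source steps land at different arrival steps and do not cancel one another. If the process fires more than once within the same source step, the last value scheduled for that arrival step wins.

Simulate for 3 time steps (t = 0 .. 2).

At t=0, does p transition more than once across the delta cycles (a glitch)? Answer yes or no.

no

t=0 Δ0: y=1 x=1 q=1 p=1 clk=0 r=0 u=0 v=0
  Δ1: clk:0→1
  Δ2: u:0→1
  Δ3: q:1→0, p:1→0
  Δ4: q:0→1
  (4Δ to stable)
t=1 Δ0: y=1 x=1 q=1 p=0 clk=1 r=0 u=1 v=0
  Δ1: clk:1→0
  (1Δ to stable)
t=2 Δ0: y=1 x=1 q=1 p=0 clk=0 r=0 u=1 v=0
  Δ1: clk:0→1
  (1Δ to stable)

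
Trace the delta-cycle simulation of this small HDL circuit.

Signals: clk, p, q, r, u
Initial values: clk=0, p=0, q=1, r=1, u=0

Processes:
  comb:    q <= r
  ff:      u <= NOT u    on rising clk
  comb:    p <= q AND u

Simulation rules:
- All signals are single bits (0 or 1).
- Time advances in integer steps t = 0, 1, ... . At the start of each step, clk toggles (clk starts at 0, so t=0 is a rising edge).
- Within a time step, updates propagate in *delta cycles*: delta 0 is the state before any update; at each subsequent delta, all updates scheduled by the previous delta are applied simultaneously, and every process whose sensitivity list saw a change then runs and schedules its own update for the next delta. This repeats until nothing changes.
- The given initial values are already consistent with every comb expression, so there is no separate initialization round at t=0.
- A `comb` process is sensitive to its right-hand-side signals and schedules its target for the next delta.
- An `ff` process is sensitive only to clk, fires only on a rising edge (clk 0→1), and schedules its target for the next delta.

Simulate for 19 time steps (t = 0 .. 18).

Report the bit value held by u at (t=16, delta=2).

1

t=0 Δ0: clk=0 r=1 u=0 q=1 p=0
  Δ1: clk:0→1
  Δ2: u:0→1
  Δ3: p:0→1
  (3Δ to stable)
t=1 Δ0: clk=1 r=1 u=1 q=1 p=1
  Δ1: clk:1→0
  (1Δ to stable)
t=2 Δ0: clk=0 r=1 u=1 q=1 p=1
  Δ1: clk:0→1
  Δ2: u:1→0
  Δ3: p:1→0
  (3Δ to stable)
t=3 Δ0: clk=1 r=1 u=0 q=1 p=0
  Δ1: clk:1→0
  (1Δ to stable)
t=4 Δ0: clk=0 r=1 u=0 q=1 p=0
  Δ1: clk:0→1
  Δ2: u:0→1
  Δ3: p:0→1
  (3Δ to stable)
t=5 Δ0: clk=1 r=1 u=1 q=1 p=1
  Δ1: clk:1→0
  (1Δ to stable)
t=6 Δ0: clk=0 r=1 u=1 q=1 p=1
  Δ1: clk:0→1
  Δ2: u:1→0
  Δ3: p:1→0
  (3Δ to stable)
t=7 Δ0: clk=1 r=1 u=0 q=1 p=0
  Δ1: clk:1→0
  (1Δ to stable)
t=8 Δ0: clk=0 r=1 u=0 q=1 p=0
  Δ1: clk:0→1
  Δ2: u:0→1
  Δ3: p:0→1
  (3Δ to stable)
t=9 Δ0: clk=1 r=1 u=1 q=1 p=1
  Δ1: clk:1→0
  (1Δ to stable)
t=10 Δ0: clk=0 r=1 u=1 q=1 p=1
  Δ1: clk:0→1
  Δ2: u:1→0
  Δ3: p:1→0
  (3Δ to stable)
t=11 Δ0: clk=1 r=1 u=0 q=1 p=0
  Δ1: clk:1→0
  (1Δ to stable)
t=12 Δ0: clk=0 r=1 u=0 q=1 p=0
  Δ1: clk:0→1
  Δ2: u:0→1
  Δ3: p:0→1
  (3Δ to stable)
t=13 Δ0: clk=1 r=1 u=1 q=1 p=1
  Δ1: clk:1→0
  (1Δ to stable)
t=14 Δ0: clk=0 r=1 u=1 q=1 p=1
  Δ1: clk:0→1
  Δ2: u:1→0
  Δ3: p:1→0
  (3Δ to stable)
t=15 Δ0: clk=1 r=1 u=0 q=1 p=0
  Δ1: clk:1→0
  (1Δ to stable)
t=16 Δ0: clk=0 r=1 u=0 q=1 p=0
  Δ1: clk:0→1
  Δ2: u:0→1
  Δ3: p:0→1
  (3Δ to stable)
t=17 Δ0: clk=1 r=1 u=1 q=1 p=1
  Δ1: clk:1→0
  (1Δ to stable)
t=18 Δ0: clk=0 r=1 u=1 q=1 p=1
  Δ1: clk:0→1
  Δ2: u:1→0
  Δ3: p:1→0
  (3Δ to stable)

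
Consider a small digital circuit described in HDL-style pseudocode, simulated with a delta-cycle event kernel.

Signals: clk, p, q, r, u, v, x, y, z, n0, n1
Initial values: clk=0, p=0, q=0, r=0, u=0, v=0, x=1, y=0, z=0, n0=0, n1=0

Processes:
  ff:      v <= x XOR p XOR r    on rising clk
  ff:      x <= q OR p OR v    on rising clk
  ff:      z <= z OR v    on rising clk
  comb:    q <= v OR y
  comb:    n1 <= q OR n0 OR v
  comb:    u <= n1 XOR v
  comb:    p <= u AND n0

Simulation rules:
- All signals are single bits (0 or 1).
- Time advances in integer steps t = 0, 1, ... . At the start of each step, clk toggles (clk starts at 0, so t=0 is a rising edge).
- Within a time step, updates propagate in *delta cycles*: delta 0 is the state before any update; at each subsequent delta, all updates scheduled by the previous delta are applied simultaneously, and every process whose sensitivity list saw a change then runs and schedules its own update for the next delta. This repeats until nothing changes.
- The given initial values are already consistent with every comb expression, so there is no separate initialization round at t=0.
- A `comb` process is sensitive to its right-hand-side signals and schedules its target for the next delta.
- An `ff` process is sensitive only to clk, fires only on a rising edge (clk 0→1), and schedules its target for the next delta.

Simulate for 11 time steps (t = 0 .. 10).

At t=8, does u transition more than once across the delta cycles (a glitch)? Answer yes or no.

yes

t=0 Δ0: v=0 q=0 x=1 r=0 p=0 n1=0 u=0 y=0 clk=0 n0=0 z=0
  Δ1: clk:0→1
  Δ2: v:0→1, x:1→0
  Δ3: q:0→1, n1:0→1, u:0→1
  Δ4: u:1→0
  (4Δ to stable)
t=1 Δ0: v=1 q=1 x=0 r=0 p=0 n1=1 u=0 y=0 clk=1 n0=0 z=0
  Δ1: clk:1→0
  (1Δ to stable)
t=2 Δ0: v=1 q=1 x=0 r=0 p=0 n1=1 u=0 y=0 clk=0 n0=0 z=0
  Δ1: clk:0→1
  Δ2: v:1→0, x:0→1, z:0→1
  Δ3: q:1→0, u:0→1
  Δ4: n1:1→0
  Δ5: u:1→0
  (5Δ to stable)
t=3 Δ0: v=0 q=0 x=1 r=0 p=0 n1=0 u=0 y=0 clk=1 n0=0 z=1
  Δ1: clk:1→0
  (1Δ to stable)
t=4 Δ0: v=0 q=0 x=1 r=0 p=0 n1=0 u=0 y=0 clk=0 n0=0 z=1
  Δ1: clk:0→1
  Δ2: v:0→1, x:1→0
  Δ3: q:0→1, n1:0→1, u:0→1
  Δ4: u:1→0
  (4Δ to stable)
t=5 Δ0: v=1 q=1 x=0 r=0 p=0 n1=1 u=0 y=0 clk=1 n0=0 z=1
  Δ1: clk:1→0
  (1Δ to stable)
t=6 Δ0: v=1 q=1 x=0 r=0 p=0 n1=1 u=0 y=0 clk=0 n0=0 z=1
  Δ1: clk:0→1
  Δ2: v:1→0, x:0→1
  Δ3: q:1→0, u:0→1
  Δ4: n1:1→0
  Δ5: u:1→0
  (5Δ to stable)
t=7 Δ0: v=0 q=0 x=1 r=0 p=0 n1=0 u=0 y=0 clk=1 n0=0 z=1
  Δ1: clk:1→0
  (1Δ to stable)
t=8 Δ0: v=0 q=0 x=1 r=0 p=0 n1=0 u=0 y=0 clk=0 n0=0 z=1
  Δ1: clk:0→1
  Δ2: v:0→1, x:1→0
  Δ3: q:0→1, n1:0→1, u:0→1
  Δ4: u:1→0
  (4Δ to stable)
t=9 Δ0: v=1 q=1 x=0 r=0 p=0 n1=1 u=0 y=0 clk=1 n0=0 z=1
  Δ1: clk:1→0
  (1Δ to stable)
t=10 Δ0: v=1 q=1 x=0 r=0 p=0 n1=1 u=0 y=0 clk=0 n0=0 z=1
  Δ1: clk:0→1
  Δ2: v:1→0, x:0→1
  Δ3: q:1→0, u:0→1
  Δ4: n1:1→0
  Δ5: u:1→0
  (5Δ to stable)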